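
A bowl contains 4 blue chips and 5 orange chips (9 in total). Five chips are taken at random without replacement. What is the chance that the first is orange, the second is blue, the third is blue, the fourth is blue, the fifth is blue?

1/126

Multiply the conditional probability of each draw in order, without replacement, so each draw removes one from its color and from the total.
P = (5/9) · (4/8) · (3/7) · (2/6) · (1/5) = 1/126 ≈ 0.0079.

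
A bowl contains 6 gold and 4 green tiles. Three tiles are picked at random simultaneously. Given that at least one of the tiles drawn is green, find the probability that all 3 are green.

1/25

P(all 3 green) = C(4,3)/C(10,3) = 1/30; P(at least one green) = 1 − C(6,3)/C(10,3) = 5/6.
Since 'all 3 green' ⊆ 'at least one green', P(all 3 | at least one) = 1/30 / 5/6 = 1/25 ≈ 0.0400.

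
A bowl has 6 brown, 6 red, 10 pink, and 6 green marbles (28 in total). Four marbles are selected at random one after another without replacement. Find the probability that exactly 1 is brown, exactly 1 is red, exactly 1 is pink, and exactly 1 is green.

Unordered draws without replacement: count favorable combinations over C(28,4).
Favorable = C(6,1) · C(6,1) · C(10,1) · C(6,1) = 2160; total = C(28,4) = 20475.
P = 2160/20475 = 48/455 ≈ 0.1055.

48/455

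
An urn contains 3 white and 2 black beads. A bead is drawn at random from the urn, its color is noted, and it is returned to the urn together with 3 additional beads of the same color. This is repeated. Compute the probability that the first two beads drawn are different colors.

3/10

Either white then black, or black then white; after the first draw the total is 8.
P = (3/5)·(2/8) + (2/5)·(3/8) = 3/10 ≈ 0.3000.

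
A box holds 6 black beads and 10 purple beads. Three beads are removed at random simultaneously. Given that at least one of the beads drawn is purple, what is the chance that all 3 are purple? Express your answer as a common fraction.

2/9

P(all 3 purple) = C(10,3)/C(16,3) = 3/14; P(at least one purple) = 1 − C(6,3)/C(16,3) = 27/28.
Since 'all 3 purple' ⊆ 'at least one purple', P(all 3 | at least one) = 3/14 / 27/28 = 2/9 ≈ 0.2222.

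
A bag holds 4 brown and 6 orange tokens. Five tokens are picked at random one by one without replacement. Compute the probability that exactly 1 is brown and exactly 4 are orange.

5/21

Unordered draws without replacement: count favorable combinations over C(10,5).
Favorable = C(4,1) · C(6,4) = 60; total = C(10,5) = 252.
P = 60/252 = 5/21 ≈ 0.2381.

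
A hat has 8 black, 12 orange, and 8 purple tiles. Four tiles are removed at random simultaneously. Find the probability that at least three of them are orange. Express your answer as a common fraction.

Sum the hypergeometric tail for j = 3,…,4 orange tiles.
Favorable = C(12,3)·C(16,1) + C(12,4)·C(16,0) = 4015; total = C(28,4) = 20475.
P = 4015/20475 = 803/4095 ≈ 0.1961.

803/4095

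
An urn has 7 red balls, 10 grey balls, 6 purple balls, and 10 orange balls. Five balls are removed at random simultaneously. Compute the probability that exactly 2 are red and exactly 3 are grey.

Unordered draws without replacement: count favorable combinations over C(33,5).
Favorable = C(7,2) · C(10,3) · C(6,0) · C(10,0) = 2520; total = C(33,5) = 237336.
P = 2520/237336 = 105/9889 ≈ 0.0106.

105/9889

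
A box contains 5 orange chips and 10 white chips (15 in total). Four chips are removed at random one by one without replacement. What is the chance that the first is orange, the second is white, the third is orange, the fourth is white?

Multiply the conditional probability of each draw in order, without replacement, so each draw removes one from its color and from the total.
P = (5/15) · (10/14) · (4/13) · (9/12) = 5/91 ≈ 0.0549.

5/91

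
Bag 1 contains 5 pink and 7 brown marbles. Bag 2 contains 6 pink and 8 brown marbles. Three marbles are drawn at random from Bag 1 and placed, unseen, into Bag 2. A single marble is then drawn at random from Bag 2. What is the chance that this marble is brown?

39/68

Condition on how many of the transferred marbles are brown (from Bag 1: 7 brown of 12; then Bag 2 has 17 total).
  0 brown: C(7,0)C(5,3)/C(12,3) = 1/22; then P = 8/17
  1 brown: C(7,1)C(5,2)/C(12,3) = 7/22; then P = 9/17
  2 brown: C(7,2)C(5,1)/C(12,3) = 21/44; then P = 10/17
  3 brown: C(7,3)C(5,0)/C(12,3) = 7/44; then P = 11/17
P(brown from Bag 2) = 39/68 ≈ 0.5735.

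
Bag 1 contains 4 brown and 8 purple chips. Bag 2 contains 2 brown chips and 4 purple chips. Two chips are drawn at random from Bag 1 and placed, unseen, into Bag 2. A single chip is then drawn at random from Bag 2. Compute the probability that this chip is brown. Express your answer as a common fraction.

1/3

Condition on how many of the transferred chips are brown (from Bag 1: 4 brown of 12; then Bag 2 has 8 total).
  0 brown: C(4,0)C(8,2)/C(12,2) = 14/33; then P = 2/8
  1 brown: C(4,1)C(8,1)/C(12,2) = 16/33; then P = 3/8
  2 brown: C(4,2)C(8,0)/C(12,2) = 1/11; then P = 4/8
P(brown from Bag 2) = 1/3 ≈ 0.3333.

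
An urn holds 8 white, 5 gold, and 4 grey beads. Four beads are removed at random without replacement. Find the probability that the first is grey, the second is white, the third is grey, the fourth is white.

Multiply the conditional probability of each draw in order, without replacement, so each draw removes one from its color and from the total.
P = (4/17) · (8/16) · (3/15) · (7/14) = 1/85 ≈ 0.0118.

1/85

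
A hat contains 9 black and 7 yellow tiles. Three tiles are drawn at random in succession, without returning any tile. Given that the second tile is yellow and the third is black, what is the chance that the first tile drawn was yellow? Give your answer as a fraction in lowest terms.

P(first=yellow and the second tile is yellow and the third is black) = (7/16)·(6/15)·(9/14) = 9/80.
P(E) = Σ over first color = 3/20 + 9/80 = 21/80.
By Bayes, P(first=yellow | E) = 9/80 / 21/80 = 3/7 ≈ 0.4286.

3/7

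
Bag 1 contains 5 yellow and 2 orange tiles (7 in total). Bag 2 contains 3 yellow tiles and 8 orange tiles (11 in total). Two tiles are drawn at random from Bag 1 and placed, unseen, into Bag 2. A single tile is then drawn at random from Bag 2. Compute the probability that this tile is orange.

Condition on how many of the transferred tiles are orange (from Bag 1: 2 orange of 7; then Bag 2 has 13 total).
  0 orange: C(2,0)C(5,2)/C(7,2) = 10/21; then P = 8/13
  1 orange: C(2,1)C(5,1)/C(7,2) = 10/21; then P = 9/13
  2 orange: C(2,2)C(5,0)/C(7,2) = 1/21; then P = 10/13
P(orange from Bag 2) = 60/91 ≈ 0.6593.

60/91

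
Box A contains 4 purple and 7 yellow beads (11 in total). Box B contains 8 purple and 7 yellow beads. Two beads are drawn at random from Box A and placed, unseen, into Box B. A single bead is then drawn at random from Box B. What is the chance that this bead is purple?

Condition on how many of the transferred beads are purple (from Box A: 4 purple of 11; then Box B has 17 total).
  0 purple: C(4,0)C(7,2)/C(11,2) = 21/55; then P = 8/17
  1 purple: C(4,1)C(7,1)/C(11,2) = 28/55; then P = 9/17
  2 purple: C(4,2)C(7,0)/C(11,2) = 6/55; then P = 10/17
P(purple from Box B) = 96/187 ≈ 0.5134.

96/187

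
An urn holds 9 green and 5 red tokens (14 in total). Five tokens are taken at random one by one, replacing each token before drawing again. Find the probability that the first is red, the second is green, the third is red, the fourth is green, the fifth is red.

Multiply the conditional probability of each draw in order, with replacement (the composition resets each draw).
P = (5/14) · (9/14) · (5/14) · (9/14) · (5/14) = 10125/537824 ≈ 0.0188.

10125/537824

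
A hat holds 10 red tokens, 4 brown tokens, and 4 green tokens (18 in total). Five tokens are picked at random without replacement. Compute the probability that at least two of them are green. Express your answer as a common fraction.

61/204

Sum the hypergeometric tail for j = 2,…,4 green tokens.
Favorable = C(4,2)·C(14,3) + C(4,3)·C(14,2) + C(4,4)·C(14,1) = 2562; total = C(18,5) = 8568.
P = 2562/8568 = 61/204 ≈ 0.2990.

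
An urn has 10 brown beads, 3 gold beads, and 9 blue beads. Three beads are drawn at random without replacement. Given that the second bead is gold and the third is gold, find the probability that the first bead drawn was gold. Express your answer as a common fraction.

P(first=gold and the second bead is gold and the third is gold) = (3/22)·(2/21)·(1/20) = 1/1540.
P(E) = Σ over first color = 1/154 + 1/1540 + 9/1540 = 1/77.
By Bayes, P(first=gold | E) = 1/1540 / 1/77 = 1/20 ≈ 0.0500.

1/20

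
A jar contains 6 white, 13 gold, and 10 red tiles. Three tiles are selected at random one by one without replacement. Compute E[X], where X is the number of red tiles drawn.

By linearity of expectation, E[X] = Σ P(draw i is red); by symmetry each draw (even without replacement) has P(red) = 10/29.
E[X] = 3 · 10/29 = 30/29 ≈ 1.0345.

30/29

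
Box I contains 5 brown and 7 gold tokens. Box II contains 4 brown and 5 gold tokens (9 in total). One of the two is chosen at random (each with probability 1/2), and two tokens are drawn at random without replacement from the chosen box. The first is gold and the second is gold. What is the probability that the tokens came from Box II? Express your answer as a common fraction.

55/118

P(E | Box I) = 7/22; P(E | Box II) = 5/18.
P(E) = 1/2·7/22 + 1/2·5/18 = 59/198.
By Bayes' rule, P(Box II | E) = 5/36 / 59/198 = 55/118 ≈ 0.4661.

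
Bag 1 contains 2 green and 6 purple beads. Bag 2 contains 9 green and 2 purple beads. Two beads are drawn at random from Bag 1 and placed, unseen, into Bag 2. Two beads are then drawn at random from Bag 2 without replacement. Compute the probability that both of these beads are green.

Condition on how many of the transferred beads are green (from Bag 1: 2 green of 8; then Bag 2 has 13 total).
  0 green: C(2,0)C(6,2)/C(8,2) = 15/28; then P = C(9,2)/C(13,2) = 6/13
  1 green: C(2,1)C(6,1)/C(8,2) = 3/7; then P = C(10,2)/C(13,2) = 15/26
  2 green: C(2,2)C(6,0)/C(8,2) = 1/28; then P = C(11,2)/C(13,2) = 55/78
P(both green) = 1135/2184 ≈ 0.5197.

1135/2184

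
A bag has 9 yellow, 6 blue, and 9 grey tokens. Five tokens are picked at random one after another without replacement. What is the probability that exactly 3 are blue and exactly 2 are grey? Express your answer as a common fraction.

Unordered draws without replacement: count favorable combinations over C(24,5).
Favorable = C(9,0) · C(6,3) · C(9,2) = 720; total = C(24,5) = 42504.
P = 720/42504 = 30/1771 ≈ 0.0169.

30/1771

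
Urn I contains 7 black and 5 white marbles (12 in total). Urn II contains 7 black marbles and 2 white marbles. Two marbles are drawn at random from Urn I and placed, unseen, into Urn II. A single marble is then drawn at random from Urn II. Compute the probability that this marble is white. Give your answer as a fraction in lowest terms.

17/66

Condition on how many of the transferred marbles are white (from Urn I: 5 white of 12; then Urn II has 11 total).
  0 white: C(5,0)C(7,2)/C(12,2) = 7/22; then P = 2/11
  1 white: C(5,1)C(7,1)/C(12,2) = 35/66; then P = 3/11
  2 white: C(5,2)C(7,0)/C(12,2) = 5/33; then P = 4/11
P(white from Urn II) = 17/66 ≈ 0.2576.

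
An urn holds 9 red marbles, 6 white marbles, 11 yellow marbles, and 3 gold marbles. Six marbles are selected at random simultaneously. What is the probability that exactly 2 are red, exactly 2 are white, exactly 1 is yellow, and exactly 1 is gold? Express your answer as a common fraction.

99/2639

Unordered draws without replacement: count favorable combinations over C(29,6).
Favorable = C(9,2) · C(6,2) · C(11,1) · C(3,1) = 17820; total = C(29,6) = 475020.
P = 17820/475020 = 99/2639 ≈ 0.0375.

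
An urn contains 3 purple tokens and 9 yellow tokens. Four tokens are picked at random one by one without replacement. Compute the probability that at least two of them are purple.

13/55

Sum the hypergeometric tail for j = 2,…,3 purple tokens.
Favorable = C(3,2)·C(9,2) + C(3,3)·C(9,1) = 117; total = C(12,4) = 495.
P = 117/495 = 13/55 ≈ 0.2364.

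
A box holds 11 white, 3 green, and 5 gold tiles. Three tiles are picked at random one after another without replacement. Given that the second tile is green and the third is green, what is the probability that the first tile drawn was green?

1/17

P(first=green and the second tile is green and the third is green) = (3/19)·(2/18)·(1/17) = 1/969.
P(E) = Σ over first color = 11/969 + 1/969 + 5/969 = 1/57.
By Bayes, P(first=green | E) = 1/969 / 1/57 = 1/17 ≈ 0.0588.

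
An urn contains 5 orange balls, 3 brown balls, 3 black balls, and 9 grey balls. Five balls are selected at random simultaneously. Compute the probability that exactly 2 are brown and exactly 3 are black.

Unordered draws without replacement: count favorable combinations over C(20,5).
Favorable = C(5,0) · C(3,2) · C(3,3) · C(9,0) = 3; total = C(20,5) = 15504.
P = 3/15504 = 1/5168 ≈ 0.0002.

1/5168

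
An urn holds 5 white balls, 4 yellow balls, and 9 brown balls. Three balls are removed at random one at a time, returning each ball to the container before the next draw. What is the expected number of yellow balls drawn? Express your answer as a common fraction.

2/3

By linearity of expectation, E[X] = Σ P(draw i is yellow); each independent draw has P(yellow) = 4/18.
E[X] = 3 · 4/18 = 2/3 ≈ 0.6667.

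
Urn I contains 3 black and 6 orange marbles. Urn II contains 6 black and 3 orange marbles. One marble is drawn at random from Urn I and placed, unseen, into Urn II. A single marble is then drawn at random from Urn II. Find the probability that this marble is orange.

11/30

Condition on how many of the transferred marbles are orange (from Urn I: 6 orange of 9; then Urn II has 10 total).
  0 orange: C(6,0)C(3,1)/C(9,1) = 1/3; then P = 3/10
  1 orange: C(6,1)C(3,0)/C(9,1) = 2/3; then P = 4/10
P(orange from Urn II) = 11/30 ≈ 0.3667.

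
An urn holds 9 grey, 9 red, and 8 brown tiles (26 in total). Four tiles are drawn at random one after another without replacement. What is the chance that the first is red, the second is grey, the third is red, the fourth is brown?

108/7475

Multiply the conditional probability of each draw in order, without replacement, so each draw removes one from its color and from the total.
P = (9/26) · (9/25) · (8/24) · (8/23) = 108/7475 ≈ 0.0144.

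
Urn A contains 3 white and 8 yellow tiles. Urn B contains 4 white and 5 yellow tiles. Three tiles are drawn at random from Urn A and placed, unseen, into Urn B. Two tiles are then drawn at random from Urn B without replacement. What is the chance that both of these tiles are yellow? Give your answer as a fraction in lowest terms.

617/1815

Condition on how many of the transferred tiles are yellow (from Urn A: 8 yellow of 11; then Urn B has 12 total).
  0 yellow: C(8,0)C(3,3)/C(11,3) = 1/165; then P = C(5,2)/C(12,2) = 5/33
  1 yellow: C(8,1)C(3,2)/C(11,3) = 8/55; then P = C(6,2)/C(12,2) = 5/22
  2 yellow: C(8,2)C(3,1)/C(11,3) = 28/55; then P = C(7,2)/C(12,2) = 7/22
  3 yellow: C(8,3)C(3,0)/C(11,3) = 56/165; then P = C(8,2)/C(12,2) = 14/33
P(both yellow) = 617/1815 ≈ 0.3399.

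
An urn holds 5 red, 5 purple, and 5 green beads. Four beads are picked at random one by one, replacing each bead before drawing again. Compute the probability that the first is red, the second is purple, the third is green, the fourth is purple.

Multiply the conditional probability of each draw in order, with replacement (the composition resets each draw).
P = (5/15) · (5/15) · (5/15) · (5/15) = 1/81 ≈ 0.0123.

1/81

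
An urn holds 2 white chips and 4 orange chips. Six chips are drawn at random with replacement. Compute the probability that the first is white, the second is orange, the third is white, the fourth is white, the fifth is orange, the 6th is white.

4/729

Multiply the conditional probability of each draw in order, with replacement (the composition resets each draw).
P = (2/6) · (4/6) · (2/6) · (2/6) · (4/6) · (2/6) = 4/729 ≈ 0.0055.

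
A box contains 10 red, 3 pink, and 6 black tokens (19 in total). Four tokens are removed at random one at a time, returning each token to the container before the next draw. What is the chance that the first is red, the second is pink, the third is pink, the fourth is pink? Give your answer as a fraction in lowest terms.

270/130321

Multiply the conditional probability of each draw in order, with replacement (the composition resets each draw).
P = (10/19) · (3/19) · (3/19) · (3/19) = 270/130321 ≈ 0.0021.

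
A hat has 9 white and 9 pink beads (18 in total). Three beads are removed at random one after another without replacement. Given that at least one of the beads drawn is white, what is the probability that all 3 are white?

7/61

P(all 3 white) = C(9,3)/C(18,3) = 7/68; P(at least one white) = 1 − C(9,3)/C(18,3) = 61/68.
Since 'all 3 white' ⊆ 'at least one white', P(all 3 | at least one) = 7/68 / 61/68 = 7/61 ≈ 0.1148.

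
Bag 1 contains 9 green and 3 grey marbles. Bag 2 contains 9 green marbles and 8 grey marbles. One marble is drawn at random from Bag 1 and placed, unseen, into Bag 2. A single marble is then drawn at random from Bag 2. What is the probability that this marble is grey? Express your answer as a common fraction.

11/24

Condition on how many of the transferred marbles are grey (from Bag 1: 3 grey of 12; then Bag 2 has 18 total).
  0 grey: C(3,0)C(9,1)/C(12,1) = 3/4; then P = 8/18
  1 grey: C(3,1)C(9,0)/C(12,1) = 1/4; then P = 9/18
P(grey from Bag 2) = 11/24 ≈ 0.4583.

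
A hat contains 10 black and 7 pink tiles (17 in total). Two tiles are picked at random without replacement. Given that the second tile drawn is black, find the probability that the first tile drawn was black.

P(first=black and the second tile drawn is black) = (10/17)·(9/16) = 45/136.
P(the second tile drawn is black) = Σ over first color = 45/136 + 35/136 = 10/17.
By Bayes, P(first=black | the second tile drawn is black) = 45/136 / 10/17 = 9/16 ≈ 0.5625.

9/16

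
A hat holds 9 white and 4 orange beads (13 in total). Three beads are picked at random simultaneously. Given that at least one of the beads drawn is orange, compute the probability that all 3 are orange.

P(all 3 orange) = C(4,3)/C(13,3) = 2/143; P(at least one orange) = 1 − C(9,3)/C(13,3) = 101/143.
Since 'all 3 orange' ⊆ 'at least one orange', P(all 3 | at least one) = 2/143 / 101/143 = 2/101 ≈ 0.0198.

2/101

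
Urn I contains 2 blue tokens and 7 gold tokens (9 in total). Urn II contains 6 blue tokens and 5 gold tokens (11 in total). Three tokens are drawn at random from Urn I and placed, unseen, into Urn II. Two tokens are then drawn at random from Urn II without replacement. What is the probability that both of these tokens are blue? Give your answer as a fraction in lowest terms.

Condition on how many of the transferred tokens are blue (from Urn I: 2 blue of 9; then Urn II has 14 total).
  0 blue: C(2,0)C(7,3)/C(9,3) = 5/12; then P = C(6,2)/C(14,2) = 15/91
  1 blue: C(2,1)C(7,2)/C(9,3) = 1/2; then P = C(7,2)/C(14,2) = 3/13
  2 blue: C(2,2)C(7,1)/C(9,3) = 1/12; then P = C(8,2)/C(14,2) = 4/13
P(both blue) = 229/1092 ≈ 0.2097.

229/1092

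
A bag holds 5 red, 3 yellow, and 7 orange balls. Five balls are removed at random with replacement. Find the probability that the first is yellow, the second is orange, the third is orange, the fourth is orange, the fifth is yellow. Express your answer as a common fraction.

Multiply the conditional probability of each draw in order, with replacement (the composition resets each draw).
P = (3/15) · (7/15) · (7/15) · (7/15) · (3/15) = 343/84375 ≈ 0.0041.

343/84375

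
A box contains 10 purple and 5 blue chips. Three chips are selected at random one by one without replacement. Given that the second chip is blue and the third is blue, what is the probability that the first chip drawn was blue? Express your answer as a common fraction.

P(first=blue and the second chip is blue and the third is blue) = (5/15)·(4/14)·(3/13) = 2/91.
P(E) = Σ over first color = 20/273 + 2/91 = 2/21.
By Bayes, P(first=blue | E) = 2/91 / 2/21 = 3/13 ≈ 0.2308.

3/13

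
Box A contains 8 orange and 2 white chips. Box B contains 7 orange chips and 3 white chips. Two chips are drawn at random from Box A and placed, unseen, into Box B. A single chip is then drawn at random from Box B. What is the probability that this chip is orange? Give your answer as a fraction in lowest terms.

Condition on how many of the transferred chips are orange (from Box A: 8 orange of 10; then Box B has 12 total).
  0 orange: C(8,0)C(2,2)/C(10,2) = 1/45; then P = 7/12
  1 orange: C(8,1)C(2,1)/C(10,2) = 16/45; then P = 8/12
  2 orange: C(8,2)C(2,0)/C(10,2) = 28/45; then P = 9/12
P(orange from Box B) = 43/60 ≈ 0.7167.

43/60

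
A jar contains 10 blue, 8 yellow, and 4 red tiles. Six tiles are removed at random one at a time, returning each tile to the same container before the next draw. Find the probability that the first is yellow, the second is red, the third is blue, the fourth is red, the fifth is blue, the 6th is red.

Multiply the conditional probability of each draw in order, with replacement (the composition resets each draw).
P = (8/22) · (4/22) · (10/22) · (4/22) · (10/22) · (4/22) = 800/1771561 ≈ 0.0005.

800/1771561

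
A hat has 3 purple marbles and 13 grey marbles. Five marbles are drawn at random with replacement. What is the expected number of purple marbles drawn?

15/16

By linearity of expectation, E[X] = Σ P(draw i is purple); each independent draw has P(purple) = 3/16.
E[X] = 5 · 3/16 = 15/16 ≈ 0.9375.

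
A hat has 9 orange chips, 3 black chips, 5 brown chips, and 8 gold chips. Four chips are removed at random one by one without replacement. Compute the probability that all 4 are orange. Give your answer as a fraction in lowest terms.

Unordered draws without replacement: count favorable combinations over C(25,4).
Favorable = C(9,4) · C(3,0) · C(5,0) · C(8,0) = 126; total = C(25,4) = 12650.
P = 126/12650 = 63/6325 ≈ 0.0100.

63/6325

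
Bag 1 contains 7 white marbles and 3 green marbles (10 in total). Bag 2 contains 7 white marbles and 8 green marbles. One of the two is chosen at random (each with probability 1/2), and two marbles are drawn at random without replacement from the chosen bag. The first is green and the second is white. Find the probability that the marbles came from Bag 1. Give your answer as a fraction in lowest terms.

7/15

P(E | Bag 1) = 7/30; P(E | Bag 2) = 4/15.
P(E) = 1/2·7/30 + 1/2·4/15 = 1/4.
By Bayes' rule, P(Bag 1 | E) = 7/60 / 1/4 = 7/15 ≈ 0.4667.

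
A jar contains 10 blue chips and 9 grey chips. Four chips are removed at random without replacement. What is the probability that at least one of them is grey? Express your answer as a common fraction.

Use the complement: P(at least one grey) = 1 − P(no grey).
P(none) = C(10,4)/C(19,4) = 210/3876.
So P = 1 − 210/3876 = 611/646 ≈ 0.9458.

611/646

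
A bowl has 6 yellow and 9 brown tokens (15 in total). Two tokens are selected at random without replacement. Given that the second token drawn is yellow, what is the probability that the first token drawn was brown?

9/14

P(first=brown and the second token drawn is yellow) = (9/15)·(6/14) = 9/35.
P(the second token drawn is yellow) = Σ over first color = 1/7 + 9/35 = 2/5.
By Bayes, P(first=brown | the second token drawn is yellow) = 9/35 / 2/5 = 9/14 ≈ 0.6429.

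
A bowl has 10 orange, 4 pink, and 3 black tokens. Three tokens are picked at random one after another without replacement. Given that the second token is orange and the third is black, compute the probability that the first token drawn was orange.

P(first=orange and the second token is orange and the third is black) = (10/17)·(9/16)·(3/15) = 9/136.
P(E) = Σ over first color = 9/136 + 1/34 + 1/68 = 15/136.
By Bayes, P(first=orange | E) = 9/136 / 15/136 = 3/5 ≈ 0.6000.

3/5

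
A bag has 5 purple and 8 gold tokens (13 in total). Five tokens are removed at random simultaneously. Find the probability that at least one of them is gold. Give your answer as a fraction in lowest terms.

Use the complement: P(at least one gold) = 1 − P(no gold).
P(none) = C(5,5)/C(13,5) = 1/1287.
So P = 1 − 1/1287 = 1286/1287 ≈ 0.9992.

1286/1287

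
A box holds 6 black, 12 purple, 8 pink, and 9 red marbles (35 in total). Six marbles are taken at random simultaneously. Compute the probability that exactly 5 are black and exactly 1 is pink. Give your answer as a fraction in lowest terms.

6/202895

Unordered draws without replacement: count favorable combinations over C(35,6).
Favorable = C(6,5) · C(12,0) · C(8,1) · C(9,0) = 48; total = C(35,6) = 1623160.
P = 48/1623160 = 6/202895 ≈ 0.0000.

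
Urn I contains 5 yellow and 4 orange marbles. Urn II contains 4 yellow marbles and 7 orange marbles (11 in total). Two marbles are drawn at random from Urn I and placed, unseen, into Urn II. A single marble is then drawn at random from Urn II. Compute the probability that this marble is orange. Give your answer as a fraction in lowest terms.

Condition on how many of the transferred marbles are orange (from Urn I: 4 orange of 9; then Urn II has 13 total).
  0 orange: C(4,0)C(5,2)/C(9,2) = 5/18; then P = 7/13
  1 orange: C(4,1)C(5,1)/C(9,2) = 5/9; then P = 8/13
  2 orange: C(4,2)C(5,0)/C(9,2) = 1/6; then P = 9/13
P(orange from Urn II) = 71/117 ≈ 0.6068.

71/117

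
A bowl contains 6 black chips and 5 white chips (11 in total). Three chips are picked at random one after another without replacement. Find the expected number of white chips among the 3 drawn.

15/11

By linearity of expectation, E[X] = Σ P(draw i is white); by symmetry each draw (even without replacement) has P(white) = 5/11.
E[X] = 3 · 5/11 = 15/11 ≈ 1.3636.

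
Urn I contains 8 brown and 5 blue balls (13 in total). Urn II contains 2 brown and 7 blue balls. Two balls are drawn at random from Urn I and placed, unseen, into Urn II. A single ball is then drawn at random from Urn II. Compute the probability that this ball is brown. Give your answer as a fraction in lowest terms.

42/143

Condition on how many of the transferred balls are brown (from Urn I: 8 brown of 13; then Urn II has 11 total).
  0 brown: C(8,0)C(5,2)/C(13,2) = 5/39; then P = 2/11
  1 brown: C(8,1)C(5,1)/C(13,2) = 20/39; then P = 3/11
  2 brown: C(8,2)C(5,0)/C(13,2) = 14/39; then P = 4/11
P(brown from Urn II) = 42/143 ≈ 0.2937.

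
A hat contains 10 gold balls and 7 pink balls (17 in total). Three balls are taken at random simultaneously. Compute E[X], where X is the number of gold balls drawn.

By linearity of expectation, E[X] = Σ P(draw i is gold); by symmetry each draw (even without replacement) has P(gold) = 10/17.
E[X] = 3 · 10/17 = 30/17 ≈ 1.7647.

30/17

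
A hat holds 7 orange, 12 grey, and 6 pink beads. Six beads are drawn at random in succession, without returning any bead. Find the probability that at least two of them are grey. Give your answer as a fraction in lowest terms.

727/805

Sum the hypergeometric tail for j = 2,…,6 grey beads.
Favorable = C(12,2)·C(13,4) + C(12,3)·C(13,3) + C(12,4)·C(13,2) + C(12,5)·C(13,1) + C(12,6)·C(13,0) = 159940; total = C(25,6) = 177100.
P = 159940/177100 = 727/805 ≈ 0.9031.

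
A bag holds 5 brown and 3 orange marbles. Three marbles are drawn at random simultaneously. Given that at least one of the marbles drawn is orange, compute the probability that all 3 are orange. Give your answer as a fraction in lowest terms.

P(all 3 orange) = C(3,3)/C(8,3) = 1/56; P(at least one orange) = 1 − C(5,3)/C(8,3) = 23/28.
Since 'all 3 orange' ⊆ 'at least one orange', P(all 3 | at least one) = 1/56 / 23/28 = 1/46 ≈ 0.0217.

1/46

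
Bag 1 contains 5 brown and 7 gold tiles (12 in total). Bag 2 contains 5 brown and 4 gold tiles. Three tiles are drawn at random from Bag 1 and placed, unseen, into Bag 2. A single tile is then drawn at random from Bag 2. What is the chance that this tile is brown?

Condition on how many of the transferred tiles are brown (from Bag 1: 5 brown of 12; then Bag 2 has 12 total).
  0 brown: C(5,0)C(7,3)/C(12,3) = 7/44; then P = 5/12
  1 brown: C(5,1)C(7,2)/C(12,3) = 21/44; then P = 6/12
  2 brown: C(5,2)C(7,1)/C(12,3) = 7/22; then P = 7/12
  3 brown: C(5,3)C(7,0)/C(12,3) = 1/22; then P = 8/12
P(brown from Bag 2) = 25/48 ≈ 0.5208.

25/48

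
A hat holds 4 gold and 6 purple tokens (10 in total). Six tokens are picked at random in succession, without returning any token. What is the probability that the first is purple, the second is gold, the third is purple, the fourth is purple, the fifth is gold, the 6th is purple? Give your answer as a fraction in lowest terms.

1/35

Multiply the conditional probability of each draw in order, without replacement, so each draw removes one from its color and from the total.
P = (6/10) · (4/9) · (5/8) · (4/7) · (3/6) · (3/5) = 1/35 ≈ 0.0286.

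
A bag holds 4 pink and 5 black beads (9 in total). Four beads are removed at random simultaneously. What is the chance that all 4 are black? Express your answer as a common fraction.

Unordered draws without replacement: count favorable combinations over C(9,4).
Favorable = C(4,0) · C(5,4) = 5; total = C(9,4) = 126.
P = 5/126 = 5/126 ≈ 0.0397.

5/126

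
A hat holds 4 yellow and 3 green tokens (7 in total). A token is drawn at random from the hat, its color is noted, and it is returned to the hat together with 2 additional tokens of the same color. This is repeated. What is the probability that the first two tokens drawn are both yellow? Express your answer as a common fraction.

After a yellow draw the hat holds 6 yellow out of 9.
P = (4/7)·(6/9) = 8/21 ≈ 0.3810.

8/21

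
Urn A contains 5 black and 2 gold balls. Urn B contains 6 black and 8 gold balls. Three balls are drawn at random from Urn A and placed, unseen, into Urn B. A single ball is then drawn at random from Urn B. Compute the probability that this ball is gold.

Condition on how many of the transferred balls are gold (from Urn A: 2 gold of 7; then Urn B has 17 total).
  0 gold: C(2,0)C(5,3)/C(7,3) = 2/7; then P = 8/17
  1 gold: C(2,1)C(5,2)/C(7,3) = 4/7; then P = 9/17
  2 gold: C(2,2)C(5,1)/C(7,3) = 1/7; then P = 10/17
P(gold from Urn B) = 62/119 ≈ 0.5210.

62/119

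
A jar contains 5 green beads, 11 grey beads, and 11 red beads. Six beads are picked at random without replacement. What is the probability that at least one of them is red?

Use the complement: P(at least one red) = 1 − P(no red).
P(none) = C(16,6)/C(27,6) = 8008/296010.
So P = 1 − 8008/296010 = 1007/1035 ≈ 0.9729.

1007/1035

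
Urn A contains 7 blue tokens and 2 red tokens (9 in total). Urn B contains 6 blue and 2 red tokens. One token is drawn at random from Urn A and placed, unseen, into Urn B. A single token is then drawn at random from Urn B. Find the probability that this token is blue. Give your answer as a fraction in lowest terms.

61/81

Condition on how many of the transferred tokens are blue (from Urn A: 7 blue of 9; then Urn B has 9 total).
  0 blue: C(7,0)C(2,1)/C(9,1) = 2/9; then P = 6/9
  1 blue: C(7,1)C(2,0)/C(9,1) = 7/9; then P = 7/9
P(blue from Urn B) = 61/81 ≈ 0.7531.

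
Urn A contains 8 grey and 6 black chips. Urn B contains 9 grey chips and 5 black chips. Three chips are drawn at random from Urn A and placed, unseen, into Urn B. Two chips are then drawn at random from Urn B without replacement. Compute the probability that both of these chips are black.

Condition on how many of the transferred chips are black (from Urn A: 6 black of 14; then Urn B has 17 total).
  0 black: C(6,0)C(8,3)/C(14,3) = 2/13; then P = C(5,2)/C(17,2) = 5/68
  1 black: C(6,1)C(8,2)/C(14,3) = 6/13; then P = C(6,2)/C(17,2) = 15/136
  2 black: C(6,2)C(8,1)/C(14,3) = 30/91; then P = C(7,2)/C(17,2) = 21/136
  3 black: C(6,3)C(8,0)/C(14,3) = 5/91; then P = C(8,2)/C(17,2) = 7/34
P(both black) = 55/442 ≈ 0.1244.

55/442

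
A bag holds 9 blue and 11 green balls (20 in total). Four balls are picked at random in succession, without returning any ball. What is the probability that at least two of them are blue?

202/323

Sum the hypergeometric tail for j = 2,…,4 blue balls.
Favorable = C(9,2)·C(11,2) + C(9,3)·C(11,1) + C(9,4)·C(11,0) = 3030; total = C(20,4) = 4845.
P = 3030/4845 = 202/323 ≈ 0.6254.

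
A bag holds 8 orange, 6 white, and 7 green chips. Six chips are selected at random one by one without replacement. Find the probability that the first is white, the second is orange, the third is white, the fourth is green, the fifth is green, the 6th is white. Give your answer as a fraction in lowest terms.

Multiply the conditional probability of each draw in order, without replacement, so each draw removes one from its color and from the total.
P = (6/21) · (8/20) · (5/19) · (7/18) · (6/17) · (4/16) = 1/969 ≈ 0.0010.

1/969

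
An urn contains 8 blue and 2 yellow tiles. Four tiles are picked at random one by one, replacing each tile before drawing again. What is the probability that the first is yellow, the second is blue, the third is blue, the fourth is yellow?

Multiply the conditional probability of each draw in order, with replacement (the composition resets each draw).
P = (2/10) · (8/10) · (8/10) · (2/10) = 16/625 ≈ 0.0256.

16/625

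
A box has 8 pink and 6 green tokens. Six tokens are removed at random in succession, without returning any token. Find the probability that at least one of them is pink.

Use the complement: P(at least one pink) = 1 − P(no pink).
P(none) = C(6,6)/C(14,6) = 1/3003.
So P = 1 − 1/3003 = 3002/3003 ≈ 0.9997.

3002/3003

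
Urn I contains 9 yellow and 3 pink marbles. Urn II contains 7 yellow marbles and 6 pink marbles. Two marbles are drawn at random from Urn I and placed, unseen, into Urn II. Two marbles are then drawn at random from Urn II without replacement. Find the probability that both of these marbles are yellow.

47/154

Condition on how many of the transferred marbles are yellow (from Urn I: 9 yellow of 12; then Urn II has 15 total).
  0 yellow: C(9,0)C(3,2)/C(12,2) = 1/22; then P = C(7,2)/C(15,2) = 1/5
  1 yellow: C(9,1)C(3,1)/C(12,2) = 9/22; then P = C(8,2)/C(15,2) = 4/15
  2 yellow: C(9,2)C(3,0)/C(12,2) = 6/11; then P = C(9,2)/C(15,2) = 12/35
P(both yellow) = 47/154 ≈ 0.3052.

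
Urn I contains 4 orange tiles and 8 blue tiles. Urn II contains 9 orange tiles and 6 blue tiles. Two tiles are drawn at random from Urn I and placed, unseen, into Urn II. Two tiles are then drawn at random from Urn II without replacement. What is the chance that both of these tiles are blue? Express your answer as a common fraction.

Condition on how many of the transferred tiles are blue (from Urn I: 8 blue of 12; then Urn II has 17 total).
  0 blue: C(8,0)C(4,2)/C(12,2) = 1/11; then P = C(6,2)/C(17,2) = 15/136
  1 blue: C(8,1)C(4,1)/C(12,2) = 16/33; then P = C(7,2)/C(17,2) = 21/136
  2 blue: C(8,2)C(4,0)/C(12,2) = 14/33; then P = C(8,2)/C(17,2) = 7/34
P(both blue) = 773/4488 ≈ 0.1722.

773/4488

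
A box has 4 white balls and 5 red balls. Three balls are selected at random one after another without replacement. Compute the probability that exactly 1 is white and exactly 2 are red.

Unordered draws without replacement: count favorable combinations over C(9,3).
Favorable = C(4,1) · C(5,2) = 40; total = C(9,3) = 84.
P = 40/84 = 10/21 ≈ 0.4762.

10/21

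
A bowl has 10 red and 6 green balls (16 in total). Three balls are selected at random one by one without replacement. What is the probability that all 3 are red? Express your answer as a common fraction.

Unordered draws without replacement: count favorable combinations over C(16,3).
Favorable = C(10,3) · C(6,0) = 120; total = C(16,3) = 560.
P = 120/560 = 3/14 ≈ 0.2143.

3/14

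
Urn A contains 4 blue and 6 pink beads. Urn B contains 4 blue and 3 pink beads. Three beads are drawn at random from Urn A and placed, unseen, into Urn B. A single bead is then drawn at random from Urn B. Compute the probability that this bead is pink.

Condition on how many of the transferred beads are pink (from Urn A: 6 pink of 10; then Urn B has 10 total).
  0 pink: C(6,0)C(4,3)/C(10,3) = 1/30; then P = 3/10
  1 pink: C(6,1)C(4,2)/C(10,3) = 3/10; then P = 4/10
  2 pink: C(6,2)C(4,1)/C(10,3) = 1/2; then P = 5/10
  3 pink: C(6,3)C(4,0)/C(10,3) = 1/6; then P = 6/10
P(pink from Urn B) = 12/25 ≈ 0.4800.

12/25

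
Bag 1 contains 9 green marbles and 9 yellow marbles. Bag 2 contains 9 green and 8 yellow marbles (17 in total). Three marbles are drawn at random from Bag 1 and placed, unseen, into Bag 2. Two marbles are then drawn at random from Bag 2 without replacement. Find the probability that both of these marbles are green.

Condition on how many of the transferred marbles are green (from Bag 1: 9 green of 18; then Bag 2 has 20 total).
  0 green: C(9,0)C(9,3)/C(18,3) = 7/68; then P = C(9,2)/C(20,2) = 18/95
  1 green: C(9,1)C(9,2)/C(18,3) = 27/68; then P = C(10,2)/C(20,2) = 9/38
  2 green: C(9,2)C(9,1)/C(18,3) = 27/68; then P = C(11,2)/C(20,2) = 11/38
  3 green: C(9,3)C(9,0)/C(18,3) = 7/68; then P = C(12,2)/C(20,2) = 33/95
P(both green) = 1707/6460 ≈ 0.2642.

1707/6460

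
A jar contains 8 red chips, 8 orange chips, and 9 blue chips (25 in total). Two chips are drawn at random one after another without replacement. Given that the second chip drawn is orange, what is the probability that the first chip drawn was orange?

7/24

P(first=orange and the second chip drawn is orange) = (8/25)·(7/24) = 7/75.
P(the second chip drawn is orange) = Σ over first color = 8/75 + 7/75 + 3/25 = 8/25.
By Bayes, P(first=orange | the second chip drawn is orange) = 7/75 / 8/25 = 7/24 ≈ 0.2917.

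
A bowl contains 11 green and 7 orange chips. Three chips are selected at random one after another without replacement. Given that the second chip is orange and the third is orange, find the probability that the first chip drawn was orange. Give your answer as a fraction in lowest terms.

P(first=orange and the second chip is orange and the third is orange) = (7/18)·(6/17)·(5/16) = 35/816.
P(E) = Σ over first color = 77/816 + 35/816 = 7/51.
By Bayes, P(first=orange | E) = 35/816 / 7/51 = 5/16 ≈ 0.3125.

5/16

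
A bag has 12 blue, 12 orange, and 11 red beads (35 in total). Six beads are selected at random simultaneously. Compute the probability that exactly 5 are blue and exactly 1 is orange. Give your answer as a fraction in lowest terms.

108/18445

Unordered draws without replacement: count favorable combinations over C(35,6).
Favorable = C(12,5) · C(12,1) · C(11,0) = 9504; total = C(35,6) = 1623160.
P = 9504/1623160 = 108/18445 ≈ 0.0059.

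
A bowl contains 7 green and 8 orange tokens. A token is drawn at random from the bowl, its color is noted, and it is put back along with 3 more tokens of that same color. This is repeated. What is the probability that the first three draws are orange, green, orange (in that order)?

44/405

Track the composition after each reinforcement of +3.
P = (8/15) · (7/18) · (11/21) = 44/405 ≈ 0.1086.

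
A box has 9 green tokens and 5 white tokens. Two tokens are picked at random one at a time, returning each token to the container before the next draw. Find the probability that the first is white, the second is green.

Multiply the conditional probability of each draw in order, with replacement (the composition resets each draw).
P = (5/14) · (9/14) = 45/196 ≈ 0.2296.

45/196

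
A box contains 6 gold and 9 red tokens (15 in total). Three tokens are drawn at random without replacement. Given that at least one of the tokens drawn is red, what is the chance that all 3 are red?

P(all 3 red) = C(9,3)/C(15,3) = 12/65; P(at least one red) = 1 − C(6,3)/C(15,3) = 87/91.
Since 'all 3 red' ⊆ 'at least one red', P(all 3 | at least one) = 12/65 / 87/91 = 28/145 ≈ 0.1931.

28/145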